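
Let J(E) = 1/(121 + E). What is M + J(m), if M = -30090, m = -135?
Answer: -421261/14 ≈ -30090.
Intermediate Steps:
M + J(m) = -30090 + 1/(121 - 135) = -30090 + 1/(-14) = -30090 - 1/14 = -421261/14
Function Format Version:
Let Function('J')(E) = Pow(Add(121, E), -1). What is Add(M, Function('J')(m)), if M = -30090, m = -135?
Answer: Rational(-421261, 14) ≈ -30090.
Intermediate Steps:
Add(M, Function('J')(m)) = Add(-30090, Pow(Add(121, -135), -1)) = Add(-30090, Pow(-14, -1)) = Add(-30090, Rational(-1, 14)) = Rational(-421261, 14)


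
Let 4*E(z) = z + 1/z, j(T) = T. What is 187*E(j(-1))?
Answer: -187/2 ≈ -93.500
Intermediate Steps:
E(z) = z/4 + 1/(4*z) (E(z) = (z + 1/z)/4 = z/4 + 1/(4*z))
187*E(j(-1)) = 187*((¼)*(1 + (-1)²)/(-1)) = 187*((¼)*(-1)*(1 + 1)) = 187*((¼)*(-1)*2) = 187*(-½) = -187/2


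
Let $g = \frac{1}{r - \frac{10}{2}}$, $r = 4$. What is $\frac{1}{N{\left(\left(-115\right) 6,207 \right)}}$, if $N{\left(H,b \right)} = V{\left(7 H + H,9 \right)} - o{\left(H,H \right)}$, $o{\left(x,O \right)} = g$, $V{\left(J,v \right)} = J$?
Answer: $- \frac{1}{5519} \approx -0.00018119$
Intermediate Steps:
$g = -1$ ($g = \frac{1}{4 - \frac{10}{2}} = \frac{1}{4 - 5} = \frac{1}{-1} = -1$)
$o{\left(x,O \right)} = -1$
$N{\left(H,b \right)} = 1 + 8 H$ ($N{\left(H,b \right)} = \left(7 H + H\right) - -1 = 8 H + 1 = 1 + 8 H$)
$\frac{1}{N{\left(\left(-115\right) 6,207 \right)}} = \frac{1}{1 + 8 \left(\left(-115\right) 6\right)} = \frac{1}{1 + 8 \left(-690\right)} = \frac{1}{1 - 5520} = \frac{1}{-5519} = - \frac{1}{5519}$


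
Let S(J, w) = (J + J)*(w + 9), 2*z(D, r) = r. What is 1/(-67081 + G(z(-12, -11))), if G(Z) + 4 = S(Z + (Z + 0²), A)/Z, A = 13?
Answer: -1/66997 ≈ -1.4926e-5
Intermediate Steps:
z(D, r) = r/2
S(J, w) = 2*J*(9 + w) (S(J, w) = (2*J)*(9 + w) = 2*J*(9 + w))
G(Z) = 84 (G(Z) = -4 + (2*(Z + (Z + 0²))*(9 + 13))/Z = -4 + (2*(Z + (Z + 0))*22)/Z = -4 + (2*(Z + Z)*22)/Z = -4 + (2*(2*Z)*22)/Z = -4 + (88*Z)/Z = -4 + 88 = 84)
1/(-67081 + G(z(-12, -11))) = 1/(-67081 + 84) = 1/(-66997) = -1/66997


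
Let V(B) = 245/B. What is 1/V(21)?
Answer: 3/35 ≈ 0.085714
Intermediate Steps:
1/V(21) = 1/(245/21) = 1/(245*(1/21)) = 1/(35/3) = 3/35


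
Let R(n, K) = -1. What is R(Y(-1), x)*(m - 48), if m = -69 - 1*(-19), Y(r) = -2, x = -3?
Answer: 98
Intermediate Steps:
m = -50 (m = -69 + 19 = -50)
R(Y(-1), x)*(m - 48) = -(-50 - 48) = -1*(-98) = 98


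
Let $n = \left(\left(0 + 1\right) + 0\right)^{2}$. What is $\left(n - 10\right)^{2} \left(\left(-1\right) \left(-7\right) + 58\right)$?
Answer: $5265$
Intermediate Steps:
$n = 1$ ($n = \left(1 + 0\right)^{2} = 1^{2} = 1$)
$\left(n - 10\right)^{2} \left(\left(-1\right) \left(-7\right) + 58\right) = \left(1 - 10\right)^{2} \left(\left(-1\right) \left(-7\right) + 58\right) = \left(1 - 10\right)^{2} \left(7 + 58\right) = \left(1 - 10\right)^{2} \cdot 65 = \left(-9\right)^{2} \cdot 65 = 81 \cdot 65 = 5265$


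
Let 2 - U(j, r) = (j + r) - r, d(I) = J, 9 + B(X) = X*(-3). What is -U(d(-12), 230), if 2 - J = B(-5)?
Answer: -6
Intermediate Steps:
B(X) = -9 - 3*X (B(X) = -9 + X*(-3) = -9 - 3*X)
J = -4 (J = 2 - (-9 - 3*(-5)) = 2 - (-9 + 15) = 2 - 1*6 = 2 - 6 = -4)
d(I) = -4
U(j, r) = 2 - j (U(j, r) = 2 - ((j + r) - r) = 2 - j)
-U(d(-12), 230) = -(2 - 1*(-4)) = -(2 + 4) = -1*6 = -6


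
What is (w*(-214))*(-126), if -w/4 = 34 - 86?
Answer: 5608512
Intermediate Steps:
w = 208 (w = -4*(34 - 86) = -4*(-52) = 208)
(w*(-214))*(-126) = (208*(-214))*(-126) = -44512*(-126) = 5608512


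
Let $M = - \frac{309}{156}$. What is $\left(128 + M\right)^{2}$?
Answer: $\frac{42941809}{2704} \approx 15881.0$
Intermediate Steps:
$M = - \frac{103}{52}$ ($M = \left(-309\right) \frac{1}{156} = - \frac{103}{52} \approx -1.9808$)
$\left(128 + M\right)^{2} = \left(128 - \frac{103}{52}\right)^{2} = \left(\frac{6553}{52}\right)^{2} = \frac{42941809}{2704}$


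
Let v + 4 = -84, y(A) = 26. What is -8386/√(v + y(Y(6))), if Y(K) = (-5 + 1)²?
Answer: 4193*I*√62/31 ≈ 1065.0*I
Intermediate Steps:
Y(K) = 16 (Y(K) = (-4)² = 16)
v = -88 (v = -4 - 84 = -88)
-8386/√(v + y(Y(6))) = -8386/√(-88 + 26) = -8386*(-I*√62/62) = -(-4193)*I*√62/31 = 4193*I*√62/31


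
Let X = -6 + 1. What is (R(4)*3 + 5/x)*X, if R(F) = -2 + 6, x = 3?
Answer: -205/3 ≈ -68.333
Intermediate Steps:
R(F) = 4
X = -5
(R(4)*3 + 5/x)*X = (4*3 + 5/3)*(-5) = (12 + 5*(⅓))*(-5) = (12 + 5/3)*(-5) = (41/3)*(-5) = -205/3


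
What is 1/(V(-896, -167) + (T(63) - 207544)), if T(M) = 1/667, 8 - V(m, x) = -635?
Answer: -667/138002966 ≈ -4.8332e-6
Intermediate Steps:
V(m, x) = 643 (V(m, x) = 8 - 1*(-635) = 8 + 635 = 643)
T(M) = 1/667
1/(V(-896, -167) + (T(63) - 207544)) = 1/(643 + (1/667 - 207544)) = 1/(643 - 138431847/667) = 1/(-138002966/667) = -667/138002966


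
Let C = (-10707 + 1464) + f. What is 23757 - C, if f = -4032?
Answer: 37032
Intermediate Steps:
C = -13275 (C = (-10707 + 1464) - 4032 = -9243 - 4032 = -13275)
23757 - C = 23757 - 1*(-13275) = 23757 + 13275 = 37032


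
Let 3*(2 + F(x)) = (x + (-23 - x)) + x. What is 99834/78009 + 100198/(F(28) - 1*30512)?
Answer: -4770177496/2380236611 ≈ -2.0041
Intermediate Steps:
F(x) = -29/3 + x/3 (F(x) = -2 + ((x + (-23 - x)) + x)/3 = -2 + (-23 + x)/3 = -2 + (-23/3 + x/3) = -29/3 + x/3)
99834/78009 + 100198/(F(28) - 1*30512) = 99834/78009 + 100198/((-29/3 + (1/3)*28) - 1*30512) = 99834*(1/78009) + 100198/((-29/3 + 28/3) - 30512) = 33278/26003 + 100198/(-1/3 - 30512) = 33278/26003 + 100198/(-91537/3) = 33278/26003 + 100198*(-3/91537) = 33278/26003 - 300594/91537 = -4770177496/2380236611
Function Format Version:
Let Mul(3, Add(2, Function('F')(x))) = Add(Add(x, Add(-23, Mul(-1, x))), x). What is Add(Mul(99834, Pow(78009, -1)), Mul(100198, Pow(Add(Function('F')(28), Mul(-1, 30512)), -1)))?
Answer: Rational(-4770177496, 2380236611) ≈ -2.0041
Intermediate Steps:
Function('F')(x) = Add(Rational(-29, 3), Mul(Rational(1, 3), x)) (Function('F')(x) = Add(-2, Mul(Rational(1, 3), Add(Add(x, Add(-23, Mul(-1, x))), x))) = Add(-2, Mul(Rational(1, 3), Add(-23, x))) = Add(-2, Add(Rational(-23, 3), Mul(Rational(1, 3), x))) = Add(Rational(-29, 3), Mul(Rational(1, 3), x)))
Add(Mul(99834, Pow(78009, -1)), Mul(100198, Pow(Add(Function('F')(28), Mul(-1, 30512)), -1))) = Add(Mul(99834, Pow(78009, -1)), Mul(100198, Pow(Add(Add(Rational(-29, 3), Mul(Rational(1, 3), 28)), Mul(-1, 30512)), -1))) = Add(Mul(99834, Rational(1, 78009)), Mul(100198, Pow(Add(Add(Rational(-29, 3), Rational(28, 3)), -30512), -1))) = Add(Rational(33278, 26003), Mul(100198, Pow(Add(Rational(-1, 3), -30512), -1))) = Add(Rational(33278, 26003), Mul(100198, Pow(Rational(-91537, 3), -1))) = Add(Rational(33278, 26003), Mul(100198, Rational(-3, 91537))) = Add(Rational(33278, 26003), Rational(-300594, 91537)) = Rational(-4770177496, 2380236611)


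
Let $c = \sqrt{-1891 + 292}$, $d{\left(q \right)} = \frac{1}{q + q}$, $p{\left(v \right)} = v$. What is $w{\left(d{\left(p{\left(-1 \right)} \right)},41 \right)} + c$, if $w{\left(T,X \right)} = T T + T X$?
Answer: $- \frac{81}{4} + i \sqrt{1599} \approx -20.25 + 39.987 i$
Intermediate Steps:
$d{\left(q \right)} = \frac{1}{2 q}$
$w{\left(T,X \right)} = T^{2} + T X$
$c = i \sqrt{1599}$ ($c = \sqrt{-1599} = i \sqrt{1599} \approx 39.987 i$)
$w{\left(d{\left(p{\left(-1 \right)} \right)},41 \right)} + c = \frac{1}{2 \left(-1\right)} \left(\frac{1}{2 \left(-1\right)} + 41\right) + i \sqrt{1599} = \frac{1}{2} \left(-1\right) \left(\frac{1}{2} \left(-1\right) + 41\right) + i \sqrt{1599} = - \frac{- \frac{1}{2} + 41}{2} + i \sqrt{1599} = \left(- \frac{1}{2}\right) \frac{81}{2} + i \sqrt{1599} = - \frac{81}{4} + i \sqrt{1599}$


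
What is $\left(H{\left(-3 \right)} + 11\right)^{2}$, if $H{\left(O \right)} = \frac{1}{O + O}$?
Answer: $\frac{4225}{36} \approx 117.36$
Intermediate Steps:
$H{\left(O \right)} = \frac{1}{2 O}$
$\left(H{\left(-3 \right)} + 11\right)^{2} = \left(\frac{1}{2 \left(-3\right)} + 11\right)^{2} = \left(\frac{1}{2} \left(- \frac{1}{3}\right) + 11\right)^{2} = \left(- \frac{1}{6} + 11\right)^{2} = \left(\frac{65}{6}\right)^{2} = \frac{4225}{36}$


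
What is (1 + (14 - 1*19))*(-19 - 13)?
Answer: 128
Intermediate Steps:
(1 + (14 - 1*19))*(-19 - 13) = (1 + (14 - 19))*(-32) = (1 - 5)*(-32) = -4*(-32) = 128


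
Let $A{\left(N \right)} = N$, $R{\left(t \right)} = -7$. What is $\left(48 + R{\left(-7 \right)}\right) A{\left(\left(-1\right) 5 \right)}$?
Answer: $-205$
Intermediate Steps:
$\left(48 + R{\left(-7 \right)}\right) A{\left(\left(-1\right) 5 \right)} = \left(48 - 7\right) \left(\left(-1\right) 5\right) = 41 \left(-5\right) = -205$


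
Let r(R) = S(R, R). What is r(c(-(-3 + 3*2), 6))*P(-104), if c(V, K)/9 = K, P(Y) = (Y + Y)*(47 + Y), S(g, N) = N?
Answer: 640224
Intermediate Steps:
P(Y) = 2*Y*(47 + Y) (P(Y) = (2*Y)*(47 + Y) = 2*Y*(47 + Y))
c(V, K) = 9*K
r(R) = R
r(c(-(-3 + 3*2), 6))*P(-104) = (9*6)*(2*(-104)*(47 - 104)) = 54*(2*(-104)*(-57)) = 54*11856 = 640224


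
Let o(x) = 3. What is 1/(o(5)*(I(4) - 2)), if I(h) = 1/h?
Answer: -4/21 ≈ -0.19048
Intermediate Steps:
1/(o(5)*(I(4) - 2)) = 1/(3*(1/4 - 2)) = 1/(3*(-7/4)) = 1/(-21/4) = -4/21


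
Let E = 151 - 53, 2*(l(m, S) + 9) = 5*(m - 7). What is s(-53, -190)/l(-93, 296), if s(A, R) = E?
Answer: -14/37 ≈ -0.37838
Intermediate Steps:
l(m, S) = -53/2 + 5*m/2 (l(m, S) = -9 + (5*(m - 7))/2 = -9 + (5*(-7 + m))/2 = -9 + (-35 + 5*m)/2 = -9 + (-35/2 + 5*m/2) = -53/2 + 5*m/2)
E = 98
s(A, R) = 98
s(-53, -190)/l(-93, 296) = 98/(-53/2 + (5/2)*(-93)) = 98/(-53/2 - 465/2) = 98/(-259) = 98*(-1/259) = -14/37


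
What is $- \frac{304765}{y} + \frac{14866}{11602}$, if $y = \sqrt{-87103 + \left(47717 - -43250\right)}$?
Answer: $\frac{7433}{5801} - \frac{304765 \sqrt{966}}{1932} \approx -4901.5$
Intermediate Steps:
$y = 2 \sqrt{966}$ ($y = \sqrt{-87103 + \left(47717 + 43250\right)} = \sqrt{-87103 + 90967} = \sqrt{3864} = 2 \sqrt{966} \approx 62.161$)
$- \frac{304765}{y} + \frac{14866}{11602} = - \frac{304765}{2 \sqrt{966}} + \frac{14866}{11602} = - 304765 \frac{\sqrt{966}}{1932} + 14866 \cdot \frac{1}{11602} = - \frac{304765 \sqrt{966}}{1932} + \frac{7433}{5801} = \frac{7433}{5801} - \frac{304765 \sqrt{966}}{1932}$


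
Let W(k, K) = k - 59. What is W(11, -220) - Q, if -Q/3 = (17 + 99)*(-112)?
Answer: -39024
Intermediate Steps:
W(k, K) = -59 + k
Q = 38976 (Q = -3*(17 + 99)*(-112) = -348*(-112) = -3*(-12992) = 38976)
W(11, -220) - Q = (-59 + 11) - 1*38976 = -48 - 38976 = -39024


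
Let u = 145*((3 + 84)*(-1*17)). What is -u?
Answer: 214455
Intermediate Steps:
u = -214455 (u = 145*(87*(-17)) = 145*(-1479) = -214455)
-u = -1*(-214455) = 214455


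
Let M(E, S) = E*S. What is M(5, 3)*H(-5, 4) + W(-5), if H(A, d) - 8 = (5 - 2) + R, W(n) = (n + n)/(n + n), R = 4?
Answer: 226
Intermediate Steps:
W(n) = 1 (W(n) = (2*n)/((2*n)) = (2*n)*(1/(2*n)) = 1)
H(A, d) = 15 (H(A, d) = 8 + ((5 - 2) + 4) = 8 + (3 + 4) = 8 + 7 = 15)
M(5, 3)*H(-5, 4) + W(-5) = (5*3)*15 + 1 = 15*15 + 1 = 225 + 1 = 226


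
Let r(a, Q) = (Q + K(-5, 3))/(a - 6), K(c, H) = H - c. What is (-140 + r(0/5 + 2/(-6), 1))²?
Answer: 7219969/361 ≈ 20000.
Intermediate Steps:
r(a, Q) = (8 + Q)/(-6 + a) (r(a, Q) = (Q + (3 - 1*(-5)))/(a - 6) = (Q + (3 + 5))/(-6 + a) = (Q + 8)/(-6 + a) = (8 + Q)/(-6 + a))
(-140 + r(0/5 + 2/(-6), 1))² = (-140 + (8 + 1)/(-6 + (0/5 + 2/(-6))))² = (-140 + 9/(-6 + (0*(⅕) + 2*(-⅙))))² = (-140 + 9/(-6 + (0 - ⅓)))² = (-140 + 9/(-6 - ⅓))² = (-140 + 9/(-19/3))² = (-140 - 3/19*9)² = (-140 - 27/19)² = (-2687/19)² = 7219969/361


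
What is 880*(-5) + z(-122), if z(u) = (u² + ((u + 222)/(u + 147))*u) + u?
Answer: 9874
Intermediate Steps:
z(u) = u + u² + u*(222 + u)/(147 + u) (z(u) = (u² + ((222 + u)/(147 + u))*u) + u = (u² + u*(222 + u)/(147 + u)) + u = u + u² + u*(222 + u)/(147 + u))
880*(-5) + z(-122) = 880*(-5) - 122*(369 + (-122)² + 149*(-122))/(147 - 122) = -4400 - 122*(369 + 14884 - 18178)/25 = -4400 - 122*1/25*(-2925) = -4400 + 14274 = 9874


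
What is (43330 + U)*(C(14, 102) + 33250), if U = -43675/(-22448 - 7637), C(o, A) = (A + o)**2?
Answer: 1107039814870/547 ≈ 2.0238e+9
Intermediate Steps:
U = 8735/6017 (U = -43675/(-30085) = -43675*(-1/30085) = 8735/6017 ≈ 1.4517)
(43330 + U)*(C(14, 102) + 33250) = (43330 + 8735/6017)*((102 + 14)**2 + 33250) = 260725345*(116**2 + 33250)/6017 = 260725345*(13456 + 33250)/6017 = (260725345/6017)*46706 = 1107039814870/547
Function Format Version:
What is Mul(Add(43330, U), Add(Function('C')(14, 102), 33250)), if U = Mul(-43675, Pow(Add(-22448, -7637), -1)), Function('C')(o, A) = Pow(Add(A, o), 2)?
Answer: Rational(1107039814870, 547) ≈ 2.0238e+9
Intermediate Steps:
U = Rational(8735, 6017) (U = Mul(-43675, Pow(-30085, -1)) = Mul(-43675, Rational(-1, 30085)) = Rational(8735, 6017) ≈ 1.4517)
Mul(Add(43330, U), Add(Function('C')(14, 102), 33250)) = Mul(Add(43330, Rational(8735, 6017)), Add(Pow(Add(102, 14), 2), 33250)) = Mul(Rational(260725345, 6017), Add(Pow(116, 2), 33250)) = Mul(Rational(260725345, 6017), Add(13456, 33250)) = Mul(Rational(260725345, 6017), 46706) = Rational(1107039814870, 547)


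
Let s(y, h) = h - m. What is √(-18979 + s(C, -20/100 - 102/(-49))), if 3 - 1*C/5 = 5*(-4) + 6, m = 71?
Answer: I*√23333945/35 ≈ 138.01*I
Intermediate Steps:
C = 85 (C = 15 - 5*(5*(-4) + 6) = 15 - 5*(-20 + 6) = 15 - 5*(-14) = 15 + 70 = 85)
s(y, h) = -71 + h (s(y, h) = h - 1*71 = h - 71 = -71 + h)
√(-18979 + s(C, -20/100 - 102/(-49))) = √(-18979 + (-71 + (-20/100 - 102/(-49)))) = √(-18979 + (-71 + (-20*1/100 - 102*(-1/49)))) = √(-18979 + (-71 + (-⅕ + 102/49))) = √(-18979 + (-71 + 461/245)) = √(-18979 - 16934/245) = √(-4666789/245) = I*√23333945/35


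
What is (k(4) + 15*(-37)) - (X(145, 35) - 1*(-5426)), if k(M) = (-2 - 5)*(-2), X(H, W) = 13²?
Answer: -6136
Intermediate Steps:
X(H, W) = 169
k(M) = 14 (k(M) = -7*(-2) = 14)
(k(4) + 15*(-37)) - (X(145, 35) - 1*(-5426)) = (14 + 15*(-37)) - (169 - 1*(-5426)) = (14 - 555) - (169 + 5426) = -541 - 1*5595 = -541 - 5595 = -6136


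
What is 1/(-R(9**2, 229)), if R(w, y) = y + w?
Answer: -1/310 ≈ -0.0032258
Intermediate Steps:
R(w, y) = w + y
1/(-R(9**2, 229)) = 1/(-(9**2 + 229)) = 1/(-(81 + 229)) = 1/(-1*310) = 1/(-310) = -1/310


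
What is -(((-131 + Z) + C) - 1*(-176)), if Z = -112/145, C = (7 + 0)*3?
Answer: -9458/145 ≈ -65.228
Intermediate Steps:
C = 21 (C = 7*3 = 21)
Z = -112/145 (Z = -112*1/145 = -112/145 ≈ -0.77241)
-(((-131 + Z) + C) - 1*(-176)) = -(((-131 - 112/145) + 21) - 1*(-176)) = -((-19107/145 + 21) + 176) = -(-16062/145 + 176) = -1*9458/145 = -9458/145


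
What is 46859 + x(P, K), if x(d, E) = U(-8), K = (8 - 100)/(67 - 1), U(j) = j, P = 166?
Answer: 46851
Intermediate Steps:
K = -46/33 (K = -92/66 = -92*1/66 = -46/33 ≈ -1.3939)
x(d, E) = -8
46859 + x(P, K) = 46859 - 8 = 46851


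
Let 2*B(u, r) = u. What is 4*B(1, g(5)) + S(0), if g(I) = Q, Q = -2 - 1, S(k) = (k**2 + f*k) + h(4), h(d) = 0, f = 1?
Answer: 2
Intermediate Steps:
S(k) = k + k**2 (S(k) = (k**2 + 1*k) + 0 = (k**2 + k) + 0 = (k + k**2) + 0 = k + k**2)
Q = -3
g(I) = -3
B(u, r) = u/2
4*B(1, g(5)) + S(0) = 4*((1/2)*1) + 0*(1 + 0) = 4*(1/2) + 0*1 = 2 + 0 = 2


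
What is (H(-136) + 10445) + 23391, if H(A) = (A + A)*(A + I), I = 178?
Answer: 22412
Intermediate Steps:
H(A) = 2*A*(178 + A) (H(A) = (A + A)*(A + 178) = (2*A)*(178 + A) = 2*A*(178 + A))
(H(-136) + 10445) + 23391 = (2*(-136)*(178 - 136) + 10445) + 23391 = (2*(-136)*42 + 10445) + 23391 = (-11424 + 10445) + 23391 = -979 + 23391 = 22412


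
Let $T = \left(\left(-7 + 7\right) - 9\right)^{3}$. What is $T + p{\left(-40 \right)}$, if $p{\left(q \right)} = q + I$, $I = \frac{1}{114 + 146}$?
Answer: $- \frac{199939}{260} \approx -769.0$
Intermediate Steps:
$I = \frac{1}{260} \approx 0.0038462$
$p{\left(q \right)} = \frac{1}{260} + q$ ($p{\left(q \right)} = q + \frac{1}{260} = \frac{1}{260} + q$)
$T = -729$ ($T = \left(0 - 9\right)^{3} = \left(-9\right)^{3} = -729$)
$T + p{\left(-40 \right)} = -729 + \left(\frac{1}{260} - 40\right) = -729 - \frac{10399}{260} = - \frac{199939}{260}$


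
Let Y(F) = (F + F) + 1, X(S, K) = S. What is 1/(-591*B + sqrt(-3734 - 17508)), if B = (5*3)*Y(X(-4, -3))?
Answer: 62055/3850844267 - I*sqrt(21242)/3850844267 ≈ 1.6115e-5 - 3.7848e-8*I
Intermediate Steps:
Y(F) = 1 + 2*F (Y(F) = 2*F + 1 = 1 + 2*F)
B = -105 (B = (5*3)*(1 + 2*(-4)) = 15*(1 - 8) = 15*(-7) = -105)
1/(-591*B + sqrt(-3734 - 17508)) = 1/(-591*(-105) + sqrt(-3734 - 17508)) = 1/(62055 + sqrt(-21242)) = 1/(62055 + I*sqrt(21242))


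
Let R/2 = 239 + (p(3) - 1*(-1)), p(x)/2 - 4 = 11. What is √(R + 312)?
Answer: 2*√213 ≈ 29.189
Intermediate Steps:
p(x) = 30 (p(x) = 8 + 2*11 = 8 + 22 = 30)
R = 540 (R = 2*(239 + (30 - 1*(-1))) = 2*(239 + (30 + 1)) = 2*(239 + 31) = 2*270 = 540)
√(R + 312) = √(540 + 312) = √852 = 2*√213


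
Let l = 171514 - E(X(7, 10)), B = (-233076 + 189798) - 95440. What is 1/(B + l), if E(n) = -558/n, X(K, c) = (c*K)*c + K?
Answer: 707/23187330 ≈ 3.0491e-5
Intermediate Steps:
B = -138718 (B = -43278 - 95440 = -138718)
X(K, c) = K + K*c² (X(K, c) = (K*c)*c + K = K*c² + K = K + K*c²)
l = 121260956/707 (l = 171514 - (-558)/(7*(1 + 10²)) = 171514 - (-558)/(7*(1 + 100)) = 171514 - (-558)/(7*101) = 171514 - (-558)/707 = 171514 - 1*(-558/707) = 171514 + 558/707 = 121260956/707 ≈ 1.7151e+5)
1/(B + l) = 1/(-138718 + 121260956/707) = 1/(23187330/707) = 707/23187330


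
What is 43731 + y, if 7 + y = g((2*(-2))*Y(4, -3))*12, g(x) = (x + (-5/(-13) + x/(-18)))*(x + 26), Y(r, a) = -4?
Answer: 669940/13 ≈ 51534.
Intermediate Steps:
g(x) = (26 + x)*(5/13 + 17*x/18) (g(x) = (x + (-5*(-1/13) + x*(-1/18)))*(26 + x) = (x + (5/13 - x/18))*(26 + x) = (5/13 + 17*x/18)*(26 + x) = (26 + x)*(5/13 + 17*x/18))
y = 101437/13 (y = -7 + (10 + 17*((2*(-2))*(-4))²/18 + 2918*((2*(-2))*(-4))/117)*12 = -7 + (10 + 17*(-4*(-4))²/18 + 2918*(-4*(-4))/117)*12 = -7 + (10 + (17/18)*16² + (2918/117)*16)*12 = -7 + (10 + (17/18)*256 + 46688/117)*12 = -7 + (10 + 2176/9 + 46688/117)*12 = -7 + (25382/39)*12 = -7 + 101528/13 = 101437/13 ≈ 7802.8)
43731 + y = 43731 + 101437/13 = 669940/13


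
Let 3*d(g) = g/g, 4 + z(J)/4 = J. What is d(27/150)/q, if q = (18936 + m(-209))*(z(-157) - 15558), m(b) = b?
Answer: -1/910244562 ≈ -1.0986e-9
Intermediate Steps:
z(J) = -16 + 4*J
d(g) = 1/3 (d(g) = (g/g)/3 = (1/3)*1 = 1/3)
q = -303414854 (q = (18936 - 209)*((-16 + 4*(-157)) - 15558) = 18727*((-16 - 628) - 15558) = 18727*(-644 - 15558) = 18727*(-16202) = -303414854)
d(27/150)/q = (1/3)/(-303414854) = (1/3)*(-1/303414854) = -1/910244562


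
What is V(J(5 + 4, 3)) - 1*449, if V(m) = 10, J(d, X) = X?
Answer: -439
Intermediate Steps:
V(J(5 + 4, 3)) - 1*449 = 10 - 1*449 = 10 - 449 = -439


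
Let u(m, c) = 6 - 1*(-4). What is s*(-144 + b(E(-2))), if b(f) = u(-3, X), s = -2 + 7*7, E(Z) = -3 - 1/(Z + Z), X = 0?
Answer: -6298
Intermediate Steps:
u(m, c) = 10 (u(m, c) = 6 + 4 = 10)
E(Z) = -3 - 1/(2*Z)
s = 47 (s = -2 + 49 = 47)
b(f) = 10
s*(-144 + b(E(-2))) = 47*(-144 + 10) = 47*(-134) = -6298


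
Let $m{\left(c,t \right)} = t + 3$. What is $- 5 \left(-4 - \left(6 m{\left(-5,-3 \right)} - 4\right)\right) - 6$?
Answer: $-6$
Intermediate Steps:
$m{\left(c,t \right)} = 3 + t$
$- 5 \left(-4 - \left(6 m{\left(-5,-3 \right)} - 4\right)\right) - 6 = - 5 \left(-4 - \left(6 \left(3 - 3\right) - 4\right)\right) - 6 = - 5 \left(-4 - \left(6 \cdot 0 - 4\right)\right) - 6 = - 5 \left(-4 - \left(0 - 4\right)\right) - 6 = - 5 \left(-4 - -4\right) - 6 = - 5 \left(-4 + 4\right) - 6 = \left(-5\right) 0 - 6 = 0 - 6 = -6$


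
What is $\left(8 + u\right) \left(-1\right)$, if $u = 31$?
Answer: $-39$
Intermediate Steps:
$\left(8 + u\right) \left(-1\right) = \left(8 + 31\right) \left(-1\right) = 39 \left(-1\right) = -39$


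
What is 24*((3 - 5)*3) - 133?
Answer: -277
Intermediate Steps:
24*((3 - 5)*3) - 133 = 24*(-2*3) - 133 = 24*(-6) - 133 = -144 - 133 = -277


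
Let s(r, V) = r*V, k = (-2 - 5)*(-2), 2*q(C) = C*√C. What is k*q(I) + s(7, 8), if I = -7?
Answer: 56 - 49*I*√7 ≈ 56.0 - 129.64*I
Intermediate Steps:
q(C) = C^(3/2)/2 (q(C) = (C*√C)/2 = C^(3/2)/2)
k = 14 (k = -7*(-2) = 14)
s(r, V) = V*r
k*q(I) + s(7, 8) = 14*((-7)^(3/2)/2) + 8*7 = 14*((-7*I*√7)/2) + 56 = 14*(-7*I*√7/2) + 56 = -49*I*√7 + 56 = 56 - 49*I*√7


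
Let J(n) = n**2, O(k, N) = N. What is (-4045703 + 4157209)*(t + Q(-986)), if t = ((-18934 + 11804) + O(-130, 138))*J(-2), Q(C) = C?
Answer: -3228544724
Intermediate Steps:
t = -27968 (t = ((-18934 + 11804) + 138)*(-2)**2 = (-7130 + 138)*4 = -6992*4 = -27968)
(-4045703 + 4157209)*(t + Q(-986)) = (-4045703 + 4157209)*(-27968 - 986) = 111506*(-28954) = -3228544724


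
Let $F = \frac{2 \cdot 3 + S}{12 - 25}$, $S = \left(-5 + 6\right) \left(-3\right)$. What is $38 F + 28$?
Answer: $\frac{250}{13} \approx 19.231$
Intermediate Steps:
$S = -3$ ($S = 1 \left(-3\right) = -3$)
$F = - \frac{3}{13}$ ($F = \frac{2 \cdot 3 - 3}{12 - 25} = \frac{6 - 3}{-13} = 3 \left(- \frac{1}{13}\right) = - \frac{3}{13} \approx -0.23077$)
$38 F + 28 = 38 \left(- \frac{3}{13}\right) + 28 = - \frac{114}{13} + 28 = \frac{250}{13}$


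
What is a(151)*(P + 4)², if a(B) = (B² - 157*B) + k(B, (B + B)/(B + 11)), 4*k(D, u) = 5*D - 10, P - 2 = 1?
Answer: -141071/4 ≈ -35268.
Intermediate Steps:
P = 3 (P = 2 + 1 = 3)
k(D, u) = -5/2 + 5*D/4 (k(D, u) = (5*D - 10)/4 = (-10 + 5*D)/4 = -5/2 + 5*D/4)
a(B) = -5/2 + B² - 623*B/4 (a(B) = (B² - 157*B) + (-5/2 + 5*B/4) = -5/2 + B² - 623*B/4)
a(151)*(P + 4)² = (-5/2 + 151² - 623/4*151)*(3 + 4)² = (-5/2 + 22801 - 94073/4)*7² = -2879/4*49 = -141071/4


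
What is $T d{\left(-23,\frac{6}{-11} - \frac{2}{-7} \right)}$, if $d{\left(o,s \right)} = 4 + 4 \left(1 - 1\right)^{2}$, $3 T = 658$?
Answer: $\frac{2632}{3} \approx 877.33$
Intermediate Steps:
$T = \frac{658}{3}$ ($T = \frac{1}{3} \cdot 658 = \frac{658}{3} \approx 219.33$)
$d{\left(o,s \right)} = 4$ ($d{\left(o,s \right)} = 4 + 4 \cdot 0^{2} = 4 + 4 \cdot 0 = 4 + 0 = 4$)
$T d{\left(-23,\frac{6}{-11} - \frac{2}{-7} \right)} = \frac{658}{3} \cdot 4 = \frac{2632}{3}$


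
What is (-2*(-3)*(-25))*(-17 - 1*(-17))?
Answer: 0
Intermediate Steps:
(-2*(-3)*(-25))*(-17 - 1*(-17)) = (6*(-25))*(-17 + 17) = -150*0 = 0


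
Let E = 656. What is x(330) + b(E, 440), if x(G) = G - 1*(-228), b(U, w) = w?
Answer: 998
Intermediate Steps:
x(G) = 228 + G (x(G) = G + 228 = 228 + G)
x(330) + b(E, 440) = (228 + 330) + 440 = 558 + 440 = 998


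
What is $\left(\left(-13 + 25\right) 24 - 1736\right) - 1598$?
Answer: $-3046$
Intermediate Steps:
$\left(\left(-13 + 25\right) 24 - 1736\right) - 1598 = \left(12 \cdot 24 - 1736\right) - 1598 = \left(288 - 1736\right) - 1598 = -1448 - 1598 = -3046$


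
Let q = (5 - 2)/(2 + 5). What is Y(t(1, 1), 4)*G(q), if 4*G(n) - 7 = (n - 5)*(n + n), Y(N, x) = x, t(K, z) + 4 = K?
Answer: 151/49 ≈ 3.0816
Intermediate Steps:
t(K, z) = -4 + K
q = 3/7 ≈ 0.42857
G(n) = 7/4 + n*(-5 + n)/2 (G(n) = 7/4 + ((n - 5)*(n + n))/4 = 7/4 + ((-5 + n)*(2*n))/4 = 7/4 + (2*n*(-5 + n))/4 = 7/4 + n*(-5 + n)/2)
Y(t(1, 1), 4)*G(q) = 4*(7/4 + (3/7)**2/2 - 5/2*3/7) = 4*(7/4 + (1/2)*(9/49) - 15/14) = 4*(7/4 + 9/98 - 15/14) = 4*(151/196) = 151/49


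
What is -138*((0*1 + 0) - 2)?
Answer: 276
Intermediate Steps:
-138*((0*1 + 0) - 2) = -138*((0 + 0) - 2) = -138*(0 - 2) = -138*(-2) = 276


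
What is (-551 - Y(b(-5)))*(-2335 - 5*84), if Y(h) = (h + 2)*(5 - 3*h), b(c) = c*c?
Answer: -3688945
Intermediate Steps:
b(c) = c²
Y(h) = (2 + h)*(5 - 3*h)
(-551 - Y(b(-5)))*(-2335 - 5*84) = (-551 - (10 - 1*(-5)² - 3*((-5)²)²))*(-2335 - 5*84) = (-551 - (10 - 1*25 - 3*25²))*(-2335 - 420) = (-551 - (10 - 25 - 3*625))*(-2755) = (-551 - (10 - 25 - 1875))*(-2755) = (-551 - 1*(-1890))*(-2755) = (-551 + 1890)*(-2755) = 1339*(-2755) = -3688945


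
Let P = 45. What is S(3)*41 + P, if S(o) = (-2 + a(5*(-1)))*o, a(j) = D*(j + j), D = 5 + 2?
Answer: -8811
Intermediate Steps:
D = 7
a(j) = 14*j (a(j) = 7*(j + j) = 7*(2*j) = 14*j)
S(o) = -72*o (S(o) = (-2 + 14*(5*(-1)))*o = (-2 + 14*(-5))*o = (-2 - 70)*o = -72*o)
S(3)*41 + P = -72*3*41 + 45 = -216*41 + 45 = -8856 + 45 = -8811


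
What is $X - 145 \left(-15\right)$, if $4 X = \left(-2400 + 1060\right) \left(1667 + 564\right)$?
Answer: $-745210$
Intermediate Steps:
$X = -747385$ ($X = \frac{\left(-2400 + 1060\right) \left(1667 + 564\right)}{4} = \frac{\left(-1340\right) 2231}{4} = \frac{1}{4} \left(-2989540\right) = -747385$)
$X - 145 \left(-15\right) = -747385 - 145 \left(-15\right) = -747385 - -2175 = -747385 + 2175 = -745210$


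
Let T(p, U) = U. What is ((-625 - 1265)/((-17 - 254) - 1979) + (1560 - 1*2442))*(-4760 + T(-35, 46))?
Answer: 103844706/25 ≈ 4.1538e+6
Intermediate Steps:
((-625 - 1265)/((-17 - 254) - 1979) + (1560 - 1*2442))*(-4760 + T(-35, 46)) = ((-625 - 1265)/((-17 - 254) - 1979) + (1560 - 1*2442))*(-4760 + 46) = (-1890/(-271 - 1979) + (1560 - 2442))*(-4714) = (-1890/(-2250) - 882)*(-4714) = (-1890*(-1/2250) - 882)*(-4714) = (21/25 - 882)*(-4714) = -22029/25*(-4714) = 103844706/25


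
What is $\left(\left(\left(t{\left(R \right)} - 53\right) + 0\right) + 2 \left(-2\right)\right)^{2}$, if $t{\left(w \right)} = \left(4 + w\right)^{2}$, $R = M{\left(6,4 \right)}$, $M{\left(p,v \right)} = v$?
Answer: $49$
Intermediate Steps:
$R = 4$
$\left(\left(\left(t{\left(R \right)} - 53\right) + 0\right) + 2 \left(-2\right)\right)^{2} = \left(\left(\left(\left(4 + 4\right)^{2} - 53\right) + 0\right) + 2 \left(-2\right)\right)^{2} = \left(\left(\left(8^{2} - 53\right) + 0\right) - 4\right)^{2} = \left(\left(\left(64 - 53\right) + 0\right) - 4\right)^{2} = \left(\left(11 + 0\right) - 4\right)^{2} = \left(11 - 4\right)^{2} = 7^{2} = 49$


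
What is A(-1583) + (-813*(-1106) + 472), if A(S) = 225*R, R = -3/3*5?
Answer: 898525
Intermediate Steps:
R = -5 (R = -3*⅓*5 = -1*5 = -5)
A(S) = -1125 (A(S) = 225*(-5) = -1125)
A(-1583) + (-813*(-1106) + 472) = -1125 + (-813*(-1106) + 472) = -1125 + (899178 + 472) = -1125 + 899650 = 898525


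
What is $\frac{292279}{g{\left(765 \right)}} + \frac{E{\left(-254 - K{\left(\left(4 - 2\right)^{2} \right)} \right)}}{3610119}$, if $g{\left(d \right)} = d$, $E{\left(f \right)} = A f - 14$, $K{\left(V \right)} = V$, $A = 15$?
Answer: $\frac{351719666647}{920580345} \approx 382.06$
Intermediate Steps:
$E{\left(f \right)} = -14 + 15 f$ ($E{\left(f \right)} = 15 f - 14 = -14 + 15 f$)
$\frac{292279}{g{\left(765 \right)}} + \frac{E{\left(-254 - K{\left(\left(4 - 2\right)^{2} \right)} \right)}}{3610119} = \frac{292279}{765} + \frac{-14 + 15 \left(-254 - \left(4 - 2\right)^{2}\right)}{3610119} = 292279 \cdot \frac{1}{765} + \left(-14 + 15 \left(-254 - 2^{2}\right)\right) \frac{1}{3610119} = \frac{292279}{765} + \left(-14 + 15 \left(-254 - 4\right)\right) \frac{1}{3610119} = \frac{292279}{765} + \left(-14 + 15 \left(-258\right)\right) \frac{1}{3610119} = \frac{292279}{765} + \left(-14 - 3870\right) \frac{1}{3610119} = \frac{292279}{765} - \frac{3884}{3610119} = \frac{351719666647}{920580345}$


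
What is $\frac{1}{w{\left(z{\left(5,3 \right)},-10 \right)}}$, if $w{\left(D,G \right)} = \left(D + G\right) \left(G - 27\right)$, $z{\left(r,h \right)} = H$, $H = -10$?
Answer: $\frac{1}{740} \approx 0.0013514$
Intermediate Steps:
$z{\left(r,h \right)} = -10$
$w{\left(D,G \right)} = \left(-27 + G\right) \left(D + G\right)$ ($w{\left(D,G \right)} = \left(D + G\right) \left(-27 + G\right) = \left(-27 + G\right) \left(D + G\right)$)
$\frac{1}{w{\left(z{\left(5,3 \right)},-10 \right)}} = \frac{1}{\left(-10\right)^{2} - -270 - -270 - -100} = \frac{1}{100 + 270 + 270 + 100} = \frac{1}{740}$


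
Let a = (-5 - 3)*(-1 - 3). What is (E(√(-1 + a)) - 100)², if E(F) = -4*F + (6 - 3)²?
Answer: 8777 + 728*√31 ≈ 12830.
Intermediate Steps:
a = 32 (a = -8*(-4) = 32)
E(F) = 9 - 4*F (E(F) = -4*F + 3² = -4*F + 9 = 9 - 4*F)
(E(√(-1 + a)) - 100)² = ((9 - 4*√(-1 + 32)) - 100)² = ((9 - 4*√31) - 100)² = (-91 - 4*√31)²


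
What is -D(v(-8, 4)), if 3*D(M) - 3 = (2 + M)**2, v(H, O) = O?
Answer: -13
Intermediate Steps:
D(M) = 1 + (2 + M)**2/3
-D(v(-8, 4)) = -(1 + (2 + 4)**2/3) = -(1 + (1/3)*6**2) = -(1 + (1/3)*36) = -(1 + 12) = -1*13 = -13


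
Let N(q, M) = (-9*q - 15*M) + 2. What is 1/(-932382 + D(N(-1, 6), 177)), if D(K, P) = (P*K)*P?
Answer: -1/3407373 ≈ -2.9348e-7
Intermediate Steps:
N(q, M) = 2 - 15*M - 9*q (N(q, M) = (-15*M - 9*q) + 2 = 2 - 15*M - 9*q)
D(K, P) = K*P**2 (D(K, P) = (K*P)*P = K*P**2)
1/(-932382 + D(N(-1, 6), 177)) = 1/(-932382 + (2 - 15*6 - 9*(-1))*177**2) = 1/(-932382 + (2 - 90 + 9)*31329) = 1/(-932382 - 79*31329) = 1/(-932382 - 2474991) = 1/(-3407373) = -1/3407373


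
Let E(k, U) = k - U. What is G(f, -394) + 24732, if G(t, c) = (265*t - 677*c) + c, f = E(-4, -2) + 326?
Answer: 376936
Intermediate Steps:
f = 324 (f = (-4 - 1*(-2)) + 326 = (-4 + 2) + 326 = -2 + 326 = 324)
G(t, c) = -676*c + 265*t (G(t, c) = (-677*c + 265*t) + c = -676*c + 265*t)
G(f, -394) + 24732 = (-676*(-394) + 265*324) + 24732 = (266344 + 85860) + 24732 = 352204 + 24732 = 376936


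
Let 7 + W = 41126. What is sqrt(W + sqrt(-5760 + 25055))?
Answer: sqrt(41119 + sqrt(19295)) ≈ 203.12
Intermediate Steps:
W = 41119 (W = -7 + 41126 = 41119)
sqrt(W + sqrt(-5760 + 25055)) = sqrt(41119 + sqrt(-5760 + 25055)) = sqrt(41119 + sqrt(19295))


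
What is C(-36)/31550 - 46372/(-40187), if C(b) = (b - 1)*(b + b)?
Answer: 785047384/633949925 ≈ 1.2383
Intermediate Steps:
C(b) = 2*b*(-1 + b) (C(b) = (-1 + b)*(2*b) = 2*b*(-1 + b))
C(-36)/31550 - 46372/(-40187) = (2*(-36)*(-1 - 36))/31550 - 46372/(-40187) = (2*(-36)*(-37))*(1/31550) - 46372*(-1/40187) = 2664*(1/31550) + 46372/40187 = 1332/15775 + 46372/40187 = 785047384/633949925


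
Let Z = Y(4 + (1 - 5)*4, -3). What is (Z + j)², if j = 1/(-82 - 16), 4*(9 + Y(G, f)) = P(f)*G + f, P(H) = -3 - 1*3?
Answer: 2608225/38416 ≈ 67.894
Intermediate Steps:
P(H) = -6 (P(H) = -3 - 3 = -6)
Y(G, f) = -9 - 3*G/2 + f/4 (Y(G, f) = -9 + (-6*G + f)/4 = -9 + (f - 6*G)/4 = -9 + (-3*G/2 + f/4) = -9 - 3*G/2 + f/4)
Z = 33/4 (Z = -9 - 3*(4 + (1 - 5)*4)/2 + (¼)*(-3) = -9 - 3*(4 - 4*4)/2 - ¾ = -9 - 3*(4 - 16)/2 - ¾ = -9 - 3/2*(-12) - ¾ = -9 + 18 - ¾ = 33/4 ≈ 8.2500)
j = -1/98 (j = 1/(-98) = -1/98 ≈ -0.010204)
(Z + j)² = (33/4 - 1/98)² = (1615/196)² = 2608225/38416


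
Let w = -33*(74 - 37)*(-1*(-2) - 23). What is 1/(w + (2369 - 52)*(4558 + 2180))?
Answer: 1/15637587 ≈ 6.3949e-8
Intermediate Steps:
w = 25641 (w = -1221*(2 - 23) = -1221*(-21) = -33*(-777) = 25641)
1/(w + (2369 - 52)*(4558 + 2180)) = 1/(25641 + (2369 - 52)*(4558 + 2180)) = 1/(25641 + 2317*6738) = 1/(25641 + 15611946) = 1/15637587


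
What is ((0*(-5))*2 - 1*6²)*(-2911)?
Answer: 104796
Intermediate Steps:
((0*(-5))*2 - 1*6²)*(-2911) = (0*2 - 1*36)*(-2911) = (0 - 36)*(-2911) = -36*(-2911) = 104796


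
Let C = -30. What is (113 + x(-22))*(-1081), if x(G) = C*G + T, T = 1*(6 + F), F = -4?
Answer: -837775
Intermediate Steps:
T = 2 (T = 1*(6 - 4) = 1*2 = 2)
x(G) = 2 - 30*G (x(G) = -30*G + 2 = 2 - 30*G)
(113 + x(-22))*(-1081) = (113 + (2 - 30*(-22)))*(-1081) = (113 + (2 + 660))*(-1081) = (113 + 662)*(-1081) = 775*(-1081) = -837775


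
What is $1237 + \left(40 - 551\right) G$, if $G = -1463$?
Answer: $748830$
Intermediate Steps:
$1237 + \left(40 - 551\right) G = 1237 + \left(40 - 551\right) \left(-1463\right) = 1237 - -747593 = 1237 + 747593 = 748830$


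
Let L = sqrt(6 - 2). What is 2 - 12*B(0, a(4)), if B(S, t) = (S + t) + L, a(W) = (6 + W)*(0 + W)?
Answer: -502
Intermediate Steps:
a(W) = W*(6 + W) (a(W) = (6 + W)*W = W*(6 + W))
L = 2 (L = sqrt(4) = 2)
B(S, t) = 2 + S + t (B(S, t) = (S + t) + 2 = 2 + S + t)
2 - 12*B(0, a(4)) = 2 - 12*(2 + 0 + 4*(6 + 4)) = 2 - 12*(2 + 0 + 4*10) = 2 - 12*(2 + 0 + 40) = 2 - 12*42 = 2 - 504 = -502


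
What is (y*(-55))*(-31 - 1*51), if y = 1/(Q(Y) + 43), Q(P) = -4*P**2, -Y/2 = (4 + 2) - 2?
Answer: -4510/213 ≈ -21.174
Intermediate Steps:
Y = -8 (Y = -2*((4 + 2) - 2) = -2*(6 - 2) = -2*4 = -8)
y = -1/213 (y = 1/(-4*(-8)**2 + 43) = 1/(-4*64 + 43) = 1/(-256 + 43) = 1/(-213) = -1/213 ≈ -0.0046948)
(y*(-55))*(-31 - 1*51) = (-1/213*(-55))*(-31 - 1*51) = 55*(-31 - 51)/213 = (55/213)*(-82) = -4510/213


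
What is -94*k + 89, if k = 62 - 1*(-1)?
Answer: -5833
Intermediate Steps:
k = 63 (k = 62 + 1 = 63)
-94*k + 89 = -94*63 + 89 = -5922 + 89 = -5833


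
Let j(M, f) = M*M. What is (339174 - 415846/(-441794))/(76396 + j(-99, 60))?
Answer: 74922727001/19040658709 ≈ 3.9349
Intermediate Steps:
j(M, f) = M²
(339174 - 415846/(-441794))/(76396 + j(-99, 60)) = (339174 - 415846/(-441794))/(76396 + (-99)²) = (339174 - 415846*(-1/441794))/(76396 + 9801) = (339174 + 207923/220897)/86197 = (74922727001/220897)*(1/86197) = 74922727001/19040658709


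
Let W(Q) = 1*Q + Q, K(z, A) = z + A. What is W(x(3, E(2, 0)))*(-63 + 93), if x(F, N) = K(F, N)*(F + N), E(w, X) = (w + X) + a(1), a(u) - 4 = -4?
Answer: 1500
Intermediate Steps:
K(z, A) = A + z
a(u) = 0 (a(u) = 4 - 4 = 0)
E(w, X) = X + w (E(w, X) = (w + X) + 0 = (X + w) + 0 = X + w)
x(F, N) = (F + N)² (x(F, N) = (N + F)*(F + N) = (F + N)*(F + N) = (F + N)²)
W(Q) = 2*Q (W(Q) = Q + Q = 2*Q)
W(x(3, E(2, 0)))*(-63 + 93) = (2*(3 + (0 + 2))²)*(-63 + 93) = (2*(3 + 2)²)*30 = (2*5²)*30 = (2*25)*30 = 50*30 = 1500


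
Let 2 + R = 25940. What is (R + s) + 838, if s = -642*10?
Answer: 20356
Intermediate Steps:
R = 25938 (R = -2 + 25940 = 25938)
s = -6420
(R + s) + 838 = (25938 - 6420) + 838 = 19518 + 838 = 20356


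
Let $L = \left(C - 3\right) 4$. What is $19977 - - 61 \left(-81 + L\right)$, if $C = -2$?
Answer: $13816$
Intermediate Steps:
$L = -20$ ($L = \left(-2 - 3\right) 4 = \left(-5\right) 4 = -20$)
$19977 - - 61 \left(-81 + L\right) = 19977 - - 61 \left(-81 - 20\right) = 19977 - \left(-61\right) \left(-101\right) = 19977 - 6161 = 13816$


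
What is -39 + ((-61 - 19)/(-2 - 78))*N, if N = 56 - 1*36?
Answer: -19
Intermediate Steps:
N = 20 (N = 56 - 36 = 20)
-39 + ((-61 - 19)/(-2 - 78))*N = -39 + ((-61 - 19)/(-2 - 78))*20 = -39 - 80/(-80)*20 = -39 - 80*(-1/80)*20 = -39 + 1*20 = -39 + 20 = -19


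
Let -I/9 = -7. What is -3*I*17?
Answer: -3213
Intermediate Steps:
I = 63 (I = -9*(-7) = 63)
-3*I*17 = -3*63*17 = -189*17 = -3213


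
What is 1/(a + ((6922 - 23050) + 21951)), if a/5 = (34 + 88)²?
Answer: 1/80243 ≈ 1.2462e-5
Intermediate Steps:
a = 74420 (a = 5*(34 + 88)² = 5*122² = 5*14884 = 74420)
1/(a + ((6922 - 23050) + 21951)) = 1/(74420 + ((6922 - 23050) + 21951)) = 1/(74420 + (-16128 + 21951)) = 1/(74420 + 5823) = 1/80243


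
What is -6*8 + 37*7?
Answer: 211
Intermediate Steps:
-6*8 + 37*7 = -48 + 259 = 211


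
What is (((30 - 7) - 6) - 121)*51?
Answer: -5304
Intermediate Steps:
(((30 - 7) - 6) - 121)*51 = ((23 - 6) - 121)*51 = (17 - 121)*51 = -104*51 = -5304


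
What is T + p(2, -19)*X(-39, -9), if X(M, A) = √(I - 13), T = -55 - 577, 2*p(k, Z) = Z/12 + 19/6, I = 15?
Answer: -632 + 19*√2/24 ≈ -630.88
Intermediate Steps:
p(k, Z) = 19/12 + Z/24 (p(k, Z) = (Z/12 + 19/6)/2 = (19/6 + Z/12)/2 = 19/12 + Z/24)
T = -632
X(M, A) = √2 (X(M, A) = √(15 - 13) = √2)
T + p(2, -19)*X(-39, -9) = -632 + (19/12 + (1/24)*(-19))*√2 = -632 + (19/12 - 19/24)*√2 = -632 + 19*√2/24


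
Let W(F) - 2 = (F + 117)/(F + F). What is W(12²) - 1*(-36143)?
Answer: 1156669/32 ≈ 36146.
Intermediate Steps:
W(F) = 2 + (117 + F)/(2*F) (W(F) = 2 + (F + 117)/(F + F) = 2 + (117 + F)/((2*F)) = 2 + (117 + F)*(1/(2*F)) = 2 + (117 + F)/(2*F))
W(12²) - 1*(-36143) = (117 + 5*12²)/(2*(12²)) - 1*(-36143) = (½)*(117 + 5*144)/144 + 36143 = (½)*(1/144)*(117 + 720) + 36143 = (½)*(1/144)*837 + 36143 = 93/32 + 36143 = 1156669/32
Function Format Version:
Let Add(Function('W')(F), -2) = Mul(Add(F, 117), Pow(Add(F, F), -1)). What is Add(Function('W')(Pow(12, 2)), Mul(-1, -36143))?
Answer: Rational(1156669, 32) ≈ 36146.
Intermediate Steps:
Function('W')(F) = Add(2, Mul(Rational(1, 2), Pow(F, -1), Add(117, F))) (Function('W')(F) = Add(2, Mul(Add(F, 117), Pow(Add(F, F), -1))) = Add(2, Mul(Add(117, F), Pow(Mul(2, F), -1))) = Add(2, Mul(Add(117, F), Mul(Rational(1, 2), Pow(F, -1)))) = Add(2, Mul(Rational(1, 2), Pow(F, -1), Add(117, F))))
Add(Function('W')(Pow(12, 2)), Mul(-1, -36143)) = Add(Mul(Rational(1, 2), Pow(Pow(12, 2), -1), Add(117, Mul(5, Pow(12, 2)))), Mul(-1, -36143)) = Add(Mul(Rational(1, 2), Pow(144, -1), Add(117, Mul(5, 144))), 36143) = Add(Mul(Rational(1, 2), Rational(1, 144), Add(117, 720)), 36143) = Add(Mul(Rational(1, 2), Rational(1, 144), 837), 36143) = Add(Rational(93, 32), 36143) = Rational(1156669, 32)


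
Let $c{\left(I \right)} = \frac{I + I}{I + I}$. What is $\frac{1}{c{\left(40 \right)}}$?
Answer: $1$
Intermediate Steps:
$c{\left(I \right)} = 1$ ($c{\left(I \right)} = \frac{2 I}{2 I} = 2 I \frac{1}{2 I} = 1$)
$\frac{1}{c{\left(40 \right)}} = 1^{-1} = 1$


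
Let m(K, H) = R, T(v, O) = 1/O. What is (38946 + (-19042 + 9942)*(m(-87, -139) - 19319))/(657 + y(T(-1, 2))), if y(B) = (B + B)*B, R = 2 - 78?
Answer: 353066892/1315 ≈ 2.6849e+5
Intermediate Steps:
R = -76
y(B) = 2*B² (y(B) = (2*B)*B = 2*B²)
m(K, H) = -76
(38946 + (-19042 + 9942)*(m(-87, -139) - 19319))/(657 + y(T(-1, 2))) = (38946 + (-19042 + 9942)*(-76 - 19319))/(657 + 2*(1/2)²) = (38946 - 9100*(-19395))/(657 + 2*(½)²) = (38946 + 176494500)/(657 + 2*(¼)) = 176533446/(657 + ½) = 176533446/(1315/2) = 176533446*(2/1315) = 353066892/1315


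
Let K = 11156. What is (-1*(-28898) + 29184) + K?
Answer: 69238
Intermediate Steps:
(-1*(-28898) + 29184) + K = (-1*(-28898) + 29184) + 11156 = (28898 + 29184) + 11156 = 58082 + 11156 = 69238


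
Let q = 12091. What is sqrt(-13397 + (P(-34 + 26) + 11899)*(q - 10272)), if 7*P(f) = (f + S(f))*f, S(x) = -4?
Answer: 2*sqrt(265283921)/7 ≈ 4653.6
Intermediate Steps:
P(f) = f*(-4 + f)/7 (P(f) = ((f - 4)*f)/7 = ((-4 + f)*f)/7 = (f*(-4 + f))/7 = f*(-4 + f)/7)
sqrt(-13397 + (P(-34 + 26) + 11899)*(q - 10272)) = sqrt(-13397 + ((-34 + 26)*(-4 + (-34 + 26))/7 + 11899)*(12091 - 10272)) = sqrt(-13397 + ((1/7)*(-8)*(-4 - 8) + 11899)*1819) = sqrt(-13397 + ((1/7)*(-8)*(-12) + 11899)*1819) = sqrt(-13397 + (96/7 + 11899)*1819) = sqrt(-13397 + (83389/7)*1819) = sqrt(-13397 + 151684591/7) = sqrt(151590812/7) = 2*sqrt(265283921)/7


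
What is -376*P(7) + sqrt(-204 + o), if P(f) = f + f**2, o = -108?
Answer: -21056 + 2*I*sqrt(78) ≈ -21056.0 + 17.664*I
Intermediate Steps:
-376*P(7) + sqrt(-204 + o) = -2632*(1 + 7) + sqrt(-204 - 108) = -2632*8 + sqrt(-312) = -376*56 + 2*I*sqrt(78) = -21056 + 2*I*sqrt(78)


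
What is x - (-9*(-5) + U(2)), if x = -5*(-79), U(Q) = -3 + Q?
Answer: 351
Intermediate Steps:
x = 395
x - (-9*(-5) + U(2)) = 395 - (-9*(-5) + (-3 + 2)) = 395 - (45 - 1) = 395 - 1*44 = 395 - 44 = 351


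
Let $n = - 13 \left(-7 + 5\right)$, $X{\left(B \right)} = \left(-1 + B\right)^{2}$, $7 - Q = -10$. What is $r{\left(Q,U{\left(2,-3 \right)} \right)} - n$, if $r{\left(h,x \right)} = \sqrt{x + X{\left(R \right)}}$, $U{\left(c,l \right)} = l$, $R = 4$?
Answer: $-26 + \sqrt{6} \approx -23.551$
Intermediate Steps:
$Q = 17$ ($Q = 7 - -10 = 7 + 10 = 17$)
$n = 26$ ($n = \left(-13\right) \left(-2\right) = 26$)
$r{\left(h,x \right)} = \sqrt{9 + x}$ ($r{\left(h,x \right)} = \sqrt{x + \left(-1 + 4\right)^{2}} = \sqrt{x + 3^{2}} = \sqrt{x + 9} = \sqrt{9 + x}$)
$r{\left(Q,U{\left(2,-3 \right)} \right)} - n = \sqrt{9 - 3} - 26 = \sqrt{6} - 26 = -26 + \sqrt{6}$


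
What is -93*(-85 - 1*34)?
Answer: 11067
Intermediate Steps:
-93*(-85 - 1*34) = -93*(-85 - 34) = -93*(-119) = 11067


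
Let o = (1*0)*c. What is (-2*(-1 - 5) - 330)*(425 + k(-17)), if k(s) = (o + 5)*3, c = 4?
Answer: -139920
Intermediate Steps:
o = 0 (o = (1*0)*4 = 0*4 = 0)
k(s) = 15 (k(s) = (0 + 5)*3 = 5*3 = 15)
(-2*(-1 - 5) - 330)*(425 + k(-17)) = (-2*(-1 - 5) - 330)*(425 + 15) = (-2*(-6) - 330)*440 = (12 - 330)*440 = -318*440 = -139920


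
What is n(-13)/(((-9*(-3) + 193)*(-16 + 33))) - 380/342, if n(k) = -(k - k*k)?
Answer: -17881/16830 ≈ -1.0624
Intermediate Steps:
n(k) = k² - k (n(k) = -(k - k²) = k² - k)
n(-13)/(((-9*(-3) + 193)*(-16 + 33))) - 380/342 = (-13*(-1 - 13))/(((-9*(-3) + 193)*(-16 + 33))) - 380/342 = (-13*(-14))/(((27 + 193)*17)) - 380*1/342 = 182/((220*17)) - 10/9 = 182/3740 - 10/9 = 182*(1/3740) - 10/9 = 91/1870 - 10/9 = -17881/16830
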